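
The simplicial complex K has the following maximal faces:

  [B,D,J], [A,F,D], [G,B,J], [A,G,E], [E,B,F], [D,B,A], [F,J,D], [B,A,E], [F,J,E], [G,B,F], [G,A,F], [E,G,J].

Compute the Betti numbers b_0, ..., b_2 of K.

We work with the vertex ordering A < B < D < E < F < G < J. The simplices of K, each written with vertices in increasing order, are:

  0-simplices (7): A, B, D, E, F, G, J
  1-simplices (18): AB, AD, AE, AF, AG, BD, BE, BF, BG, BJ, DF, DJ, EF, EG, EJ, FG, FJ, GJ
  2-simplices (12): ABD, ABE, ADF, AEG, AFG, BDJ, BEF, BFG, BGJ, DFJ, EFJ, EGJ

Hence C_0 ≅ Z^7, C_1 ≅ Z^18, C_2 ≅ Z^12.

The boundary map ∂_1: C_1 → C_0 maps an edge to its endpoints' difference, ∂[p,q] = q − p. For instance
  ∂DJ = J − D.
This gives a 7×18 integer matrix of rank 6; reducing to Smith normal form yields diagonal entries (1,1,1,1,1,1).

The boundary map ∂_2: C_2 → C_1 sends each 2-simplex [p,q,r] to [q,r] − [p,r] + [p,q]. For instance
  ∂DFJ = FJ − DJ + DF,
  ∂BFG = FG − BG + BF.
This gives a 18×12 integer matrix of rank 12; reducing to Smith normal form yields diagonal entries (1,1,1,1,1,1,1,1,1,1,1,2).

Now H_k = ker ∂_k / im ∂_{k+1}, so:

  H_0: rank C_0 − rank ∂_1 = 7 − 6 = 1, and the invariant factors of ∂_1 are all 1, so H_0 ≅ Z.
  H_1: rank ker ∂_1 − rank ∂_2 = (18 − 6) − 12 = 0, and ∂_2 has invariant factor 2 > 1, so H_1 ≅ Z/2.
  H_2: rank ker ∂_2 − rank ∂_3 = (12 − 12) − 0 = 0, and there is no ∂_3, so H_2 ≅ 0.

Hence the Betti numbers are b_0 = 1, b_1 = 0, b_2 = 0.

b_0 = 1, b_1 = 0, b_2 = 0.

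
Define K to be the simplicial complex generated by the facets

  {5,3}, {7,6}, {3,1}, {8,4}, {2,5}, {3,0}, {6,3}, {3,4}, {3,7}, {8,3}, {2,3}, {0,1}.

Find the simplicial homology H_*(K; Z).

H_0 = Z,  H_1 = Z^4.

We work with the vertex ordering 0 < 1 < 2 < 3 < 4 < 5 < 6 < 7 < 8. The simplices of K, each written with vertices in increasing order, are:

  0-simplices (9): [0], [1], [2], [3], [4], [5], [6], [7], [8]
  1-simplices (12): [0,1], [0,3], [1,3], [2,3], [2,5], [3,4], [3,5], [3,6], [3,7], [3,8], [4,8], [6,7]

Hence C_0 ≅ Z^9, C_1 ≅ Z^12.

∂_1: C_1 → C_0 is given by ∂[p,q] = [q] − [p].
The resulting 9×12 matrix has rank 8, and its Smith normal form has invariant factors (1,1,1,1,1,1,1,1).

Reading off H_k = ker ∂_k / im ∂_{k+1}:

  H_0: rank C_0 − rank ∂_1 = 9 − 8 = 1, and the invariant factors of ∂_1 are all 1, so H_0 = Z.
  H_1: rank ker ∂_1 − rank ∂_2 = (12 − 8) − 0 = 4, and there is no ∂_2, so H_1 = Z^4.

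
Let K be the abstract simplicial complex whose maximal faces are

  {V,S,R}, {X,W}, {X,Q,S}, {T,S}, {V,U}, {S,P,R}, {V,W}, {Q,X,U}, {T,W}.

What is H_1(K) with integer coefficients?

H_1 = Z^3.

Fix the vertex order P < Q < R < S < T < U < V < W < X and write every simplex with vertices in increasing order. Then dim K = 2 and the simplices of K are:

  0-simplices (9): P, Q, R, S, T, U, V, W, X
  1-simplices (15): PR, PS, QS, QU, QX, RS, RV, ST, SV, SX, TW, UV, UX, VW, WX
  2-simplices (4): PRS, QSX, QUX, RSV

giving chain groups C_0 ≅ Z^9, C_1 ≅ Z^15, C_2 ≅ Z^4.

∂_1: C_1 → C_0 maps an edge to its endpoints' difference, ∂[p,q] = q − p. For instance
  ∂SX = X − S.
The resulting 9×15 matrix has rank 8, and its Smith normal form has invariant factors (1,1,1,1,1,1,1,1).

Boundary ∂_2: C_2 → C_1 maps a triangle to the signed sum of its edges. For instance
  ∂RSV = SV − RV + RS,
  ∂QUX = UX − QX + QU.
This gives a 15×4 integer matrix of rank 4; reducing to Smith normal form yields diagonal entries (1,1,1,1).

Now H_k = ker ∂_k / im ∂_{k+1}, so:

  H_1: rank ker ∂_1 − rank ∂_2 = (15 − 8) − 4 = 3, and the invariant factors of ∂_2 are all 1, so H_1 ≅ Z^3.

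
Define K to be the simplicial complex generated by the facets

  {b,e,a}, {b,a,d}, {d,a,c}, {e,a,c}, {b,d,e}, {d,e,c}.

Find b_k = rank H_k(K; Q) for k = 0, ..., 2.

b_0 = 1, b_1 = 0, b_2 = 1.

Take the total order a < b < c < d < e on the vertex set. Then K (dimension 2) consists of the simplices:

  0-simplices (5): a, b, c, d, e
  1-simplices (9): ab, ac, ad, ae, bd, be, cd, ce, de
  2-simplices (6): abd, abe, acd, ace, bde, cde

giving chain groups C_0 ≅ Z^5, C_1 ≅ Z^9, C_2 ≅ Z^6.

∂_1: C_1 → C_0 maps an edge to its endpoints' difference, ∂[p,q] = q − p. For instance
  ∂ae = e − a.
The resulting 5×9 matrix has rank 4, and its Smith normal form has invariant factors (1,1,1,1).

∂_2: C_2 → C_1 sends each 2-simplex [p,q,r] to [q,r] − [p,r] + [p,q]. For instance
  ∂cde = de − ce + cd,
  ∂abd = bd − ad + ab.
The resulting 9×6 matrix has rank 5, and its Smith normal form has invariant factors (1,1,1,1,1).

Now H_k = ker ∂_k / im ∂_{k+1}, so:

  H_0: rank C_0 − rank ∂_1 = 5 − 4 = 1, and the invariant factors of ∂_1 are all 1, so H_0 = Z.
  H_1: rank ker ∂_1 − rank ∂_2 = (9 − 4) − 5 = 0, and the invariant factors of ∂_2 are all 1, so H_1 = 0.
  H_2: rank ker ∂_2 − rank ∂_3 = (6 − 5) − 0 = 1, and there is no ∂_3, so H_2 = Z.

Hence the Betti numbers are b_0 = 1, b_1 = 0, b_2 = 1.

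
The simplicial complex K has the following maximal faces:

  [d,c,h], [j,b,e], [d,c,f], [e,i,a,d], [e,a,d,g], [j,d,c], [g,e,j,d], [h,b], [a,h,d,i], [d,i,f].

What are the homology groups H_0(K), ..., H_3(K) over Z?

H_0 = Z,  H_1 = Z,  H_2 = 0,  H_3 = 0.

Take the total order a < b < c < d < e < f < g < h < i < j on the vertex set. Then K (dimension 3) consists of the simplices:

  0-simplices (10): a, b, c, d, e, f, g, h, i, j
  1-simplices (24): ad, ae, ag, ah, ai, be, bh, bj, cd, cf, ch, cj, de, df, dg, dh, di, dj, eg, ei, ej, fi, gj, hi
  2-simplices (18): ade, adg, adh, adi, aeg, aei, ahi, bej, cdf, cdh, cdj, deg, dei, dej, dfi, dgj, dhi, egj
  3-simplices (4): adeg, adei, adhi, degj

Hence C_0 ≅ Z^10, C_1 ≅ Z^24, C_2 ≅ Z^18, C_3 ≅ Z^4.

The boundary map ∂_1: C_1 → C_0 is given by ∂[p,q] = [q] − [p].
This gives a 10×24 integer matrix of rank 9; reducing to Smith normal form yields diagonal entries (1,1,1,1,1,1,1,1,1).

∂_2: C_2 → C_1 sends each 2-simplex [p,q,r] to [q,r] − [p,r] + [p,q]. For instance
  ∂dhi = hi − di + dh,
  ∂cdf = df − cf + cd.
The resulting 24×18 matrix has rank 14, and its Smith normal form has invariant factors (1,1,1,1,1,1,1,1,1,1,1,1,1,1).

∂_3: C_3 → C_2 sends each 3-simplex σ to the alternating sum Σ_i (−1)^i (σ with its i-th vertex removed). For instance
  ∂adeg = deg − aeg + adg − ade,
  ∂adhi = dhi − ahi + adi − adh.
As a 18×4 matrix over Z this has rank 4, with invariant factors (1,1,1,1).

Computing H_k = (kernel of ∂_k) / (image of ∂_{k+1}):

  H_0: rank C_0 − rank ∂_1 = 10 − 9 = 1, and the invariant factors of ∂_1 are all 1, so H_0 = Z.
  H_1: rank ker ∂_1 − rank ∂_2 = (24 − 9) − 14 = 1, and the invariant factors of ∂_2 are all 1, so H_1 = Z.
  H_2: rank ker ∂_2 − rank ∂_3 = (18 − 14) − 4 = 0, and the invariant factors of ∂_3 are all 1, so H_2 = 0.
  H_3: rank ker ∂_3 − rank ∂_4 = (4 − 4) − 0 = 0, and there is no ∂_4, so H_3 = 0.

As a check, the Euler characteristic is 10 − 24 + 18 − 4 = 0, which agrees with 1 − 1 + 0 − 0 = 0.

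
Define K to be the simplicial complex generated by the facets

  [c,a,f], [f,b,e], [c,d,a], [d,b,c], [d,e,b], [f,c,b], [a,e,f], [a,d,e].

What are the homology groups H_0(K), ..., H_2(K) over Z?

Take the total order a < b < c < d < e < f on the vertex set. Then K (dimension 2) consists of the simplices:

  0-simplices (6): a, b, c, d, e, f
  1-simplices (12): ac, ad, ae, af, bc, bd, be, bf, cd, cf, de, ef
  2-simplices (8): acd, acf, ade, aef, bcd, bcf, bde, bef

Hence C_0 ≅ Z^6, C_1 ≅ Z^12, C_2 ≅ Z^8.

Boundary ∂_1: C_1 → C_0 maps an edge to its endpoints' difference, ∂[p,q] = q − p. For instance
  ∂cd = d − c.
The 6×12 boundary matrix has rank 5 and Smith normal form diag(1,1,1,1,1).

The boundary map ∂_2: C_2 → C_1 acts by ∂[p,q,r] = [q,r] − [p,r] + [p,q]. For instance
  ∂ade = de − ae + ad,
  ∂bde = de − be + bd.
The resulting 12×8 matrix has rank 7, and its Smith normal form has invariant factors (1,1,1,1,1,1,1).

From H_k ≅ ker(∂_k) / im(∂_{k+1}) we obtain:

  H_0: rank C_0 − rank ∂_1 = 6 − 5 = 1, and the invariant factors of ∂_1 are all 1, so H_0 = Z.
  H_1: rank ker ∂_1 − rank ∂_2 = (12 − 5) − 7 = 0, and the invariant factors of ∂_2 are all 1, so H_1 = 0.
  H_2: rank ker ∂_2 − rank ∂_3 = (8 − 7) − 0 = 1, and there is no ∂_3, so H_2 = Z.

H_0 ≅ Z,  H_1 = 0,  H_2 ≅ Z.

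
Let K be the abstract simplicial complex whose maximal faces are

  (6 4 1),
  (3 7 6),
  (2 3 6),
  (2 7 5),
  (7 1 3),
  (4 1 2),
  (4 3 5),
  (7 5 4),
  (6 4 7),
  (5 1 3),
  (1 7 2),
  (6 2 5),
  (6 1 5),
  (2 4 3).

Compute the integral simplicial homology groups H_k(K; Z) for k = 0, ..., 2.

Fix the vertex order 1 < 2 < 3 < 4 < 5 < 6 < 7 and write every simplex with vertices in increasing order. Then dim K = 2 and the simplices of K are:

  0-simplices (7): [1], [2], [3], [4], [5], [6], [7]
  1-simplices (21): [1,2], [1,3], [1,4], [1,5], [1,6], [1,7], [2,3], [2,4], [2,5], [2,6], [2,7], [3,4], [3,5], [3,6], [3,7], [4,5], [4,6], [4,7], [5,6], [5,7], [6,7]
  2-simplices (14): [1,2,4], [1,2,7], [1,3,5], [1,3,7], [1,4,6], [1,5,6], [2,3,4], [2,3,6], [2,5,6], [2,5,7], [3,4,5], [3,6,7], [4,5,7], [4,6,7]

so the chain groups are C_0 ≅ Z^7, C_1 ≅ Z^21, C_2 ≅ Z^14.

Boundary ∂_1: C_1 → C_0 maps an edge to its endpoints' difference, ∂[p,q] = q − p. For instance
  ∂[3,4] = [4] − [3].
The 7×21 boundary matrix has rank 6 and Smith normal form diag(1,1,1,1,1,1).

The boundary map ∂_2: C_2 → C_1 acts by ∂[p,q,r] = [q,r] − [p,r] + [p,q]. For instance
  ∂[4,6,7] = [6,7] − [4,7] + [4,6],
  ∂[2,3,6] = [3,6] − [2,6] + [2,3].
As a 21×14 matrix over Z this has rank 13, with invariant factors (1,1,1,1,1,1,1,1,1,1,1,1,1).

Reading off H_k = ker ∂_k / im ∂_{k+1}:

  H_0: rank C_0 − rank ∂_1 = 7 − 6 = 1, and the invariant factors of ∂_1 are all 1, so H_0 = Z.
  H_1: rank ker ∂_1 − rank ∂_2 = (21 − 6) − 13 = 2, and the invariant factors of ∂_2 are all 1, so H_1 = Z^2.
  H_2: rank ker ∂_2 − rank ∂_3 = (14 − 13) − 0 = 1, and there is no ∂_3, so H_2 = Z.

As a check, the Euler characteristic is 7 − 21 + 14 = 0, which agrees with 1 − 2 + 1 = 0.

H_0 = Z,  H_1 = Z^2,  H_2 = Z.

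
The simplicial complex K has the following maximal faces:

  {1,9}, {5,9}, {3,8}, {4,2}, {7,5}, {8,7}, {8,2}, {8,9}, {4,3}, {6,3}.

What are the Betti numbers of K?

Fix the vertex order 1 < 2 < 3 < 4 < 5 < 6 < 7 < 8 < 9 and write every simplex with vertices in increasing order. Then dim K = 1 and the simplices of K are:

  0-simplices (9): [1], [2], [3], [4], [5], [6], [7], [8], [9]
  1-simplices (10): [1,9], [2,4], [2,8], [3,4], [3,6], [3,8], [5,7], [5,9], [7,8], [8,9]

so the chain groups are C_0 ≅ Z^9, C_1 ≅ Z^10.

The boundary map ∂_1: C_1 → C_0 maps an edge to its endpoints' difference, ∂[p,q] = q − p. For instance
  ∂[1,9] = [9] − [1].
This gives a 9×10 integer matrix of rank 8; reducing to Smith normal form yields diagonal entries (1,1,1,1,1,1,1,1).

From H_k ≅ ker(∂_k) / im(∂_{k+1}) we obtain:

  H_0: rank C_0 − rank ∂_1 = 9 − 8 = 1, and the invariant factors of ∂_1 are all 1, so H_0 = Z.
  H_1: rank ker ∂_1 − rank ∂_2 = (10 − 8) − 0 = 2, and there is no ∂_2, so H_1 = Z^2.

As a check, the Euler characteristic is 9 − 10 = -1, which agrees with 1 − 2 = -1.

Hence the Betti numbers are b_0 = 1, b_1 = 2.

b_0 = 1, b_1 = 2.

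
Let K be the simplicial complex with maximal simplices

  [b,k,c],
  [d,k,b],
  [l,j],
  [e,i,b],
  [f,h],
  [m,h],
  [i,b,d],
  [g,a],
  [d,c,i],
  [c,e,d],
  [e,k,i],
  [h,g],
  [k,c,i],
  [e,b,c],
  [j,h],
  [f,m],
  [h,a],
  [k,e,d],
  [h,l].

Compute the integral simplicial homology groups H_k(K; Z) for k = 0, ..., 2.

Fix the vertex order a < b < c < d < e < f < g < h < i < j < k < l < m and write every simplex with vertices in increasing order. Then dim K = 2 and the simplices of K are:

  0-simplices (13): a, b, c, d, e, f, g, h, i, j, k, l, m
  1-simplices (24): ag, ah, bc, bd, be, bi, bk, cd, ce, ci, ck, de, di, dk, ei, ek, fh, fm, gh, hj, hl, hm, ik, jl
  2-simplices (10): bce, bck, bdi, bdk, bei, cde, cdi, cik, dek, eik

so the chain groups are C_0 ≅ Z^13, C_1 ≅ Z^24, C_2 ≅ Z^10.

∂_1: C_1 → C_0 is given by ∂[p,q] = [q] − [p].
As a 13×24 matrix over Z this has rank 11, with invariant factors (1,1,1,1,1,1,1,1,1,1,1).

Boundary ∂_2: C_2 → C_1 maps a triangle to the signed sum of its edges. For instance
  ∂cde = de − ce + cd,
  ∂cik = ik − ck + ci.
This gives a 24×10 integer matrix of rank 10; reducing to Smith normal form yields diagonal entries (1,1,1,1,1,1,1,1,1,2).

Now H_k = ker ∂_k / im ∂_{k+1}, so:

  H_0: rank C_0 − rank ∂_1 = 13 − 11 = 2, and the invariant factors of ∂_1 are all 1, so H_0 = Z^2.
  H_1: rank ker ∂_1 − rank ∂_2 = (24 − 11) − 10 = 3, and ∂_2 has invariant factor 2 > 1, so H_1 = Z^3 ⊕ Z_2.
  H_2: rank ker ∂_2 − rank ∂_3 = (10 − 10) − 0 = 0, and there is no ∂_3, so H_2 = 0.

H_0 ≅ Z^2,  H_1 ≅ Z^3 ⊕ Z_2,  H_2 = 0.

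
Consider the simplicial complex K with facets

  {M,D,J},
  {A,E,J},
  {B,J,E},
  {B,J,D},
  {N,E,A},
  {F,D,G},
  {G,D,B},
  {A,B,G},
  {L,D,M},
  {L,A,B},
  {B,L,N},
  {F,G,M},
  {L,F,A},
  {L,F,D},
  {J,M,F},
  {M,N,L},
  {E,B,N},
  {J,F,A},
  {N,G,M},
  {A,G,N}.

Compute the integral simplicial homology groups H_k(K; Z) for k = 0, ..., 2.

H_0 = Z,  H_1 = Z × Z/2,  H_2 = 0.

We work with the vertex ordering A < B < D < E < F < G < J < L < M < N. The simplices of K, each written with vertices in increasing order, are:

  0-simplices (10): A, B, D, E, F, G, J, L, M, N
  1-simplices (30): AB, AE, AF, AG, AJ, AL, AN, BD, BE, BG, BJ, BL, BN, DF, DG, DJ, DL, DM, EJ, EN, FG, FJ, FL, FM, GM, GN, JM, LM, LN, MN
  2-simplices (20): ABG, ABL, AEJ, AEN, AFJ, AFL, AGN, BDG, BDJ, BEJ, BEN, BLN, DFG, DFL, DJM, DLM, FGM, FJM, GMN, LMN

so the chain groups are C_0 ≅ Z^10, C_1 ≅ Z^30, C_2 ≅ Z^20.

Boundary ∂_1: C_1 → C_0 sends each edge [p,q] (with p < q) to q − p.
The 10×30 boundary matrix has rank 9 and Smith normal form diag(1,1,1,1,1,1,1,1,1).

Boundary ∂_2: C_2 → C_1 maps a triangle to the signed sum of its edges. For instance
  ∂LMN = MN − LN + LM,
  ∂AFL = FL − AL + AF.
As a 30×20 matrix over Z this has rank 20, with invariant factors (1,1,1,1,1,1,1,1,1,1,1,1,1,1,1,1,1,1,1,2).

Now H_k = ker ∂_k / im ∂_{k+1}, so:

  H_0: rank C_0 − rank ∂_1 = 10 − 9 = 1, and the invariant factors of ∂_1 are all 1, so H_0 = Z.
  H_1: rank ker ∂_1 − rank ∂_2 = (30 − 9) − 20 = 1, and ∂_2 has invariant factor 2 > 1, so H_1 = Z × Z/2.
  H_2: rank ker ∂_2 − rank ∂_3 = (20 − 20) − 0 = 0, and there is no ∂_3, so H_2 = 0.

As a check, the Euler characteristic is 10 − 30 + 20 = 0, which agrees with 1 − 1 + 0 = 0.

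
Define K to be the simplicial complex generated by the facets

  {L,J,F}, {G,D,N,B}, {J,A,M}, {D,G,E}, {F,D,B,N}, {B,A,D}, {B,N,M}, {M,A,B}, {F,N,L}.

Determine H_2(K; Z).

H_2 = 0.

Fix the vertex order A < B < D < E < F < G < J < L < M < N and write every simplex with vertices in increasing order. Then dim K = 3 and the simplices of K are:

  0-simplices (10): A, B, D, E, F, G, J, L, M, N
  1-simplices (22): AB, AD, AJ, AM, BD, BF, BG, BM, BN, DE, DF, DG, DN, EG, FJ, FL, FN, GN, JL, JM, LN, MN
  2-simplices (14): ABD, ABM, AJM, BDF, BDG, BDN, BFN, BGN, BMN, DEG, DFN, DGN, FJL, FLN
  3-simplices (2): BDFN, BDGN

giving chain groups C_0 ≅ Z^10, C_1 ≅ Z^22, C_2 ≅ Z^14, C_3 ≅ Z^2.

Boundary ∂_1: C_1 → C_0 is given by ∂[p,q] = [q] − [p]. For instance
  ∂FN = N − F.
This gives a 10×22 integer matrix of rank 9; reducing to Smith normal form yields diagonal entries (1,1,1,1,1,1,1,1,1).

Boundary ∂_2: C_2 → C_1 sends each 2-simplex [p,q,r] to [q,r] − [p,r] + [p,q]. For instance
  ∂DGN = GN − DN + DG,
  ∂BDN = DN − BN + BD.
As a 22×14 matrix over Z this has rank 12, with invariant factors (1,1,1,1,1,1,1,1,1,1,1,1).

∂_3: C_3 → C_2 sends each 3-simplex σ to the alternating sum Σ_i (−1)^i (σ with its i-th vertex removed). For instance
  ∂BDGN = DGN − BGN + BDN − BDG,
  ∂BDFN = DFN − BFN + BDN − BDF.
As a 14×2 matrix over Z this has rank 2, with invariant factors (1,1).

Now H_k = ker ∂_k / im ∂_{k+1}, so:

  H_2: rank ker ∂_2 − rank ∂_3 = (14 − 12) − 2 = 0, and the invariant factors of ∂_3 are all 1, so H_2 = 0.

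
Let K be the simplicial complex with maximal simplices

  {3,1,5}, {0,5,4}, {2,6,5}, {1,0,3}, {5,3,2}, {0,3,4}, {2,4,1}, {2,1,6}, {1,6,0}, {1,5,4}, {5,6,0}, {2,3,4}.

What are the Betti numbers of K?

Order the vertices as 0 < 1 < 2 < 3 < 4 < 5 < 6. Listing each simplex with vertices in this order, K has dimension 2 with simplices:

  0-simplices (7): [0], [1], [2], [3], [4], [5], [6]
  1-simplices (18): [0,1], [0,3], [0,4], [0,5], [0,6], [1,2], [1,3], [1,4], [1,5], [1,6], [2,3], [2,4], [2,5], [2,6], [3,4], [3,5], [4,5], [5,6]
  2-simplices (12): [0,1,3], [0,1,6], [0,3,4], [0,4,5], [0,5,6], [1,2,4], [1,2,6], [1,3,5], [1,4,5], [2,3,4], [2,3,5], [2,5,6]

giving chain groups C_0 ≅ Z^7, C_1 ≅ Z^18, C_2 ≅ Z^12.

The boundary map ∂_1: C_1 → C_0 maps an edge to its endpoints' difference, ∂[p,q] = q − p. For instance
  ∂[2,5] = [5] − [2].
As a 7×18 matrix over Z this has rank 6, with invariant factors (1,1,1,1,1,1).

The boundary map ∂_2: C_2 → C_1 acts by ∂[p,q,r] = [q,r] − [p,r] + [p,q]. For instance
  ∂[2,3,5] = [3,5] − [2,5] + [2,3],
  ∂[2,5,6] = [5,6] − [2,6] + [2,5].
As a 18×12 matrix over Z this has rank 12, with invariant factors (1,1,1,1,1,1,1,1,1,1,1,2).

Computing H_k = (kernel of ∂_k) / (image of ∂_{k+1}):

  H_0: rank C_0 − rank ∂_1 = 7 − 6 = 1, and the invariant factors of ∂_1 are all 1, so H_0 = Z.
  H_1: rank ker ∂_1 − rank ∂_2 = (18 − 6) − 12 = 0, and ∂_2 has invariant factor 2 > 1, so H_1 = Z/2.
  H_2: rank ker ∂_2 − rank ∂_3 = (12 − 12) − 0 = 0, and there is no ∂_3, so H_2 = 0.

As a check, the Euler characteristic is 7 − 18 + 12 = 1, which agrees with 1 − 0 + 0 = 1.

Hence the Betti numbers are b_0 = 1, b_1 = 0, b_2 = 0.

b_0 = 1, b_1 = 0, b_2 = 0.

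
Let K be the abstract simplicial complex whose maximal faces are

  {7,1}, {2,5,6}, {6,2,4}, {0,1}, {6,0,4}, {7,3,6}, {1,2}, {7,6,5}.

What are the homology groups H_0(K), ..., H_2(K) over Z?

H_0 ≅ Z,  H_1 ≅ Z^2,  H_2 = 0.

Fix the vertex order 0 < 1 < 2 < 3 < 4 < 5 < 6 < 7 and write every simplex with vertices in increasing order. Then dim K = 2 and the simplices of K are:

  0-simplices (8): [0], [1], [2], [3], [4], [5], [6], [7]
  1-simplices (14): [0,1], [0,4], [0,6], [1,2], [1,7], [2,4], [2,5], [2,6], [3,6], [3,7], [4,6], [5,6], [5,7], [6,7]
  2-simplices (5): [0,4,6], [2,4,6], [2,5,6], [3,6,7], [5,6,7]

Hence C_0 ≅ Z^8, C_1 ≅ Z^14, C_2 ≅ Z^5.

The boundary map ∂_1: C_1 → C_0 maps an edge to its endpoints' difference, ∂[p,q] = q − p.
The resulting 8×14 matrix has rank 7, and its Smith normal form has invariant factors (1,1,1,1,1,1,1).

Boundary ∂_2: C_2 → C_1 sends each 2-simplex [p,q,r] to [q,r] − [p,r] + [p,q]. For instance
  ∂[5,6,7] = [6,7] − [5,7] + [5,6],
  ∂[0,4,6] = [4,6] − [0,6] + [0,4].
The resulting 14×5 matrix has rank 5, and its Smith normal form has invariant factors (1,1,1,1,1).

Computing H_k = (kernel of ∂_k) / (image of ∂_{k+1}):

  H_0: rank C_0 − rank ∂_1 = 8 − 7 = 1, and the invariant factors of ∂_1 are all 1, so H_0 ≅ Z.
  H_1: rank ker ∂_1 − rank ∂_2 = (14 − 7) − 5 = 2, and the invariant factors of ∂_2 are all 1, so H_1 ≅ Z^2.
  H_2: rank ker ∂_2 − rank ∂_3 = (5 − 5) − 0 = 0, and there is no ∂_3, so H_2 ≅ 0.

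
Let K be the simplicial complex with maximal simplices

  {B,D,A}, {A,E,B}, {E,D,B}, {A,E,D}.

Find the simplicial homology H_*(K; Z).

H_0 = Z,  H_1 = 0,  H_2 = Z.

Order the vertices as A < B < D < E. Listing each simplex with vertices in this order, K has dimension 2 with simplices:

  0-simplices (4): A, B, D, E
  1-simplices (6): AB, AD, AE, BD, BE, DE
  2-simplices (4): ABD, ABE, ADE, BDE

so the chain groups are C_0 ≅ Z^4, C_1 ≅ Z^6, C_2 ≅ Z^4.

∂_1: C_1 → C_0 sends each edge [p,q] (with p < q) to q − p.
As a 4×6 matrix over Z this has rank 3, with invariant factors (1,1,1).

∂_2: C_2 → C_1 maps a triangle to the signed sum of its edges. For instance
  ∂ADE = DE − AE + AD,
  ∂ABD = BD − AD + AB.
The 6×4 boundary matrix has rank 3 and Smith normal form diag(1,1,1).

Computing H_k = (kernel of ∂_k) / (image of ∂_{k+1}):

  H_0: rank C_0 − rank ∂_1 = 4 − 3 = 1, and the invariant factors of ∂_1 are all 1, so H_0 = Z.
  H_1: rank ker ∂_1 − rank ∂_2 = (6 − 3) − 3 = 0, and the invariant factors of ∂_2 are all 1, so H_1 = 0.
  H_2: rank ker ∂_2 − rank ∂_3 = (4 − 3) − 0 = 1, and there is no ∂_3, so H_2 = Z.

As a check, the Euler characteristic is 4 − 6 + 4 = 2, which agrees with 1 − 0 + 1 = 2.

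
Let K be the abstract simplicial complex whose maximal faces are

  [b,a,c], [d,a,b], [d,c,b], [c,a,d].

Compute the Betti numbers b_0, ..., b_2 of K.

Take the total order a < b < c < d on the vertex set. Then K (dimension 2) consists of the simplices:

  0-simplices (4): a, b, c, d
  1-simplices (6): ab, ac, ad, bc, bd, cd
  2-simplices (4): abc, abd, acd, bcd

Hence C_0 ≅ Z^4, C_1 ≅ Z^6, C_2 ≅ Z^4.

∂_1: C_1 → C_0 maps an edge to its endpoints' difference, ∂[p,q] = q − p.
The resulting 4×6 matrix has rank 3, and its Smith normal form has invariant factors (1,1,1).

The boundary map ∂_2: C_2 → C_1 maps a triangle to the signed sum of its edges. For instance
  ∂abd = bd − ad + ab,
  ∂abc = bc − ac + ab.
The 6×4 boundary matrix has rank 3 and Smith normal form diag(1,1,1).

Now H_k = ker ∂_k / im ∂_{k+1}, so:

  H_0: rank C_0 − rank ∂_1 = 4 − 3 = 1, and the invariant factors of ∂_1 are all 1, so H_0 = Z.
  H_1: rank ker ∂_1 − rank ∂_2 = (6 − 3) − 3 = 0, and the invariant factors of ∂_2 are all 1, so H_1 = 0.
  H_2: rank ker ∂_2 − rank ∂_3 = (4 − 3) − 0 = 1, and there is no ∂_3, so H_2 = Z.

(K is a triangulation of the 2-sphere S^2.)

Hence the Betti numbers are b_0 = 1, b_1 = 0, b_2 = 1.

b_0 = 1, b_1 = 0, b_2 = 1.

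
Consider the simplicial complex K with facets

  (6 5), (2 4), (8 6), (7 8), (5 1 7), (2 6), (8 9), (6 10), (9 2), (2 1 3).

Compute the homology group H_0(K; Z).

H_0 ≅ Z.

Take the total order 1 < 2 < 3 < 4 < 5 < 6 < 7 < 8 < 9 < 10 on the vertex set. Then K (dimension 2) consists of the simplices:

  0-simplices (10): [1], [2], [3], [4], [5], [6], [7], [8], [9], [10]
  1-simplices (14): [1,2], [1,3], [1,5], [1,7], [2,3], [2,4], [2,6], [2,9], [5,6], [5,7], [6,8], [6,10], [7,8], [8,9]
  2-simplices (2): [1,2,3], [1,5,7]

so the chain groups are C_0 ≅ Z^10, C_1 ≅ Z^14, C_2 ≅ Z^2.

∂_1: C_1 → C_0 is given by ∂[p,q] = [q] − [p]. For instance
  ∂[2,3] = [3] − [2].
As a 10×14 matrix over Z this has rank 9, with invariant factors (1,1,1,1,1,1,1,1,1).

Boundary ∂_2: C_2 → C_1 acts by ∂[p,q,r] = [q,r] − [p,r] + [p,q]. For instance
  ∂[1,5,7] = [5,7] − [1,7] + [1,5],
  ∂[1,2,3] = [2,3] − [1,3] + [1,2].
The 14×2 boundary matrix has rank 2 and Smith normal form diag(1,1).

From H_k ≅ ker(∂_k) / im(∂_{k+1}) we obtain:

  H_0: rank C_0 − rank ∂_1 = 10 − 9 = 1, and the invariant factors of ∂_1 are all 1, so H_0 ≅ Z.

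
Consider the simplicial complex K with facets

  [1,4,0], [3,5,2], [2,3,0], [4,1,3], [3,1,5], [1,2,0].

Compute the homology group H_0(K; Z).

We work with the vertex ordering 0 < 1 < 2 < 3 < 4 < 5. The simplices of K, each written with vertices in increasing order, are:

  0-simplices (6): [0], [1], [2], [3], [4], [5]
  1-simplices (12): [0,1], [0,2], [0,3], [0,4], [1,2], [1,3], [1,4], [1,5], [2,3], [2,5], [3,4], [3,5]
  2-simplices (6): [0,1,2], [0,1,4], [0,2,3], [1,3,4], [1,3,5], [2,3,5]

giving chain groups C_0 ≅ Z^6, C_1 ≅ Z^12, C_2 ≅ Z^6.

The boundary map ∂_1: C_1 → C_0 is given by ∂[p,q] = [q] − [p]. For instance
  ∂[0,3] = [3] − [0].
The 6×12 boundary matrix has rank 5 and Smith normal form diag(1,1,1,1,1).

The boundary map ∂_2: C_2 → C_1 sends each 2-simplex [p,q,r] to [q,r] − [p,r] + [p,q]. For instance
  ∂[0,1,2] = [1,2] − [0,2] + [0,1],
  ∂[1,3,5] = [3,5] − [1,5] + [1,3].
This gives a 12×6 integer matrix of rank 6; reducing to Smith normal form yields diagonal entries (1,1,1,1,1,1).

From H_k ≅ ker(∂_k) / im(∂_{k+1}) we obtain:

  H_0: rank C_0 − rank ∂_1 = 6 − 5 = 1, and the invariant factors of ∂_1 are all 1, so H_0 ≅ Z.

H_0 = Z.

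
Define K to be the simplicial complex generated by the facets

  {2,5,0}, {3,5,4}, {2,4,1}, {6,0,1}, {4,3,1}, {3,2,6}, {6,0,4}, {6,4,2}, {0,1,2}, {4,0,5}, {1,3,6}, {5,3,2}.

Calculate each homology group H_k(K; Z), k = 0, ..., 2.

H_0 ≅ Z,  H_1 ≅ Z/2,  H_2 = 0.

We work with the vertex ordering 0 < 1 < 2 < 3 < 4 < 5 < 6. The simplices of K, each written with vertices in increasing order, are:

  0-simplices (7): [0], [1], [2], [3], [4], [5], [6]
  1-simplices (18): [0,1], [0,2], [0,4], [0,5], [0,6], [1,2], [1,3], [1,4], [1,6], [2,3], [2,4], [2,5], [2,6], [3,4], [3,5], [3,6], [4,5], [4,6]
  2-simplices (12): [0,1,2], [0,1,6], [0,2,5], [0,4,5], [0,4,6], [1,2,4], [1,3,4], [1,3,6], [2,3,5], [2,3,6], [2,4,6], [3,4,5]

Hence C_0 ≅ Z^7, C_1 ≅ Z^18, C_2 ≅ Z^12.

∂_1: C_1 → C_0 maps an edge to its endpoints' difference, ∂[p,q] = q − p. For instance
  ∂[0,4] = [4] − [0].
As a 7×18 matrix over Z this has rank 6, with invariant factors (1,1,1,1,1,1).

The boundary map ∂_2: C_2 → C_1 acts by ∂[p,q,r] = [q,r] − [p,r] + [p,q]. For instance
  ∂[0,4,6] = [4,6] − [0,6] + [0,4],
  ∂[2,4,6] = [4,6] − [2,6] + [2,4].
The 18×12 boundary matrix has rank 12 and Smith normal form diag(1,1,1,1,1,1,1,1,1,1,1,2).

Reading off H_k = ker ∂_k / im ∂_{k+1}:

  H_0: rank C_0 − rank ∂_1 = 7 − 6 = 1, and the invariant factors of ∂_1 are all 1, so H_0 ≅ Z.
  H_1: rank ker ∂_1 − rank ∂_2 = (18 − 6) − 12 = 0, and ∂_2 has invariant factor 2 > 1, so H_1 ≅ Z/2.
  H_2: rank ker ∂_2 − rank ∂_3 = (12 − 12) − 0 = 0, and there is no ∂_3, so H_2 ≅ 0.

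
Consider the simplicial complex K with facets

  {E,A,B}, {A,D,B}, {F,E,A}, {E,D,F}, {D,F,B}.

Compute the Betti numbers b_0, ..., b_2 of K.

b_0 = 1, b_1 = 1, b_2 = 0.

Fix the vertex order A < B < D < E < F and write every simplex with vertices in increasing order. Then dim K = 2 and the simplices of K are:

  0-simplices (5): A, B, D, E, F
  1-simplices (10): AB, AD, AE, AF, BD, BE, BF, DE, DF, EF
  2-simplices (5): ABD, ABE, AEF, BDF, DEF

Hence C_0 ≅ Z^5, C_1 ≅ Z^10, C_2 ≅ Z^5.

The boundary map ∂_1: C_1 → C_0 maps an edge to its endpoints' difference, ∂[p,q] = q − p.
This gives a 5×10 integer matrix of rank 4; reducing to Smith normal form yields diagonal entries (1,1,1,1).

Boundary ∂_2: C_2 → C_1 acts by ∂[p,q,r] = [q,r] − [p,r] + [p,q]. For instance
  ∂AEF = EF − AF + AE,
  ∂DEF = EF − DF + DE.
This gives a 10×5 integer matrix of rank 5; reducing to Smith normal form yields diagonal entries (1,1,1,1,1).

Now H_k = ker ∂_k / im ∂_{k+1}, so:

  H_0: rank C_0 − rank ∂_1 = 5 − 4 = 1, and the invariant factors of ∂_1 are all 1, so H_0 = Z.
  H_1: rank ker ∂_1 − rank ∂_2 = (10 − 4) − 5 = 1, and the invariant factors of ∂_2 are all 1, so H_1 = Z.
  H_2: rank ker ∂_2 − rank ∂_3 = (5 − 5) − 0 = 0, and there is no ∂_3, so H_2 = 0.

Hence the Betti numbers are b_0 = 1, b_1 = 1, b_2 = 0.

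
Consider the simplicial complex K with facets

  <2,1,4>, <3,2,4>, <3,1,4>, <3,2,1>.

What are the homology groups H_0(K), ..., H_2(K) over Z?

H_0 = Z,  H_1 = 0,  H_2 = Z.

We work with the vertex ordering 1 < 2 < 3 < 4. The simplices of K, each written with vertices in increasing order, are:

  0-simplices (4): [1], [2], [3], [4]
  1-simplices (6): [1,2], [1,3], [1,4], [2,3], [2,4], [3,4]
  2-simplices (4): [1,2,3], [1,2,4], [1,3,4], [2,3,4]

so the chain groups are C_0 ≅ Z^4, C_1 ≅ Z^6, C_2 ≅ Z^4.

Boundary ∂_1: C_1 → C_0 is given by ∂[p,q] = [q] − [p].
This gives a 4×6 integer matrix of rank 3; reducing to Smith normal form yields diagonal entries (1,1,1).

The boundary map ∂_2: C_2 → C_1 acts by ∂[p,q,r] = [q,r] − [p,r] + [p,q]. For instance
  ∂[1,3,4] = [3,4] − [1,4] + [1,3],
  ∂[1,2,4] = [2,4] − [1,4] + [1,2].
This gives a 6×4 integer matrix of rank 3; reducing to Smith normal form yields diagonal entries (1,1,1).

From H_k ≅ ker(∂_k) / im(∂_{k+1}) we obtain:

  H_0: rank C_0 − rank ∂_1 = 4 − 3 = 1, and the invariant factors of ∂_1 are all 1, so H_0 ≅ Z.
  H_1: rank ker ∂_1 − rank ∂_2 = (6 − 3) − 3 = 0, and the invariant factors of ∂_2 are all 1, so H_1 ≅ 0.
  H_2: rank ker ∂_2 − rank ∂_3 = (4 − 3) − 0 = 1, and there is no ∂_3, so H_2 ≅ Z.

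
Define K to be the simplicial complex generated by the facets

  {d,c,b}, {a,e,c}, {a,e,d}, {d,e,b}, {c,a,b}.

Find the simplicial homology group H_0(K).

Order the vertices as a < b < c < d < e. Listing each simplex with vertices in this order, K has dimension 2 with simplices:

  0-simplices (5): a, b, c, d, e
  1-simplices (10): ab, ac, ad, ae, bc, bd, be, cd, ce, de
  2-simplices (5): abc, ace, ade, bcd, bde

giving chain groups C_0 ≅ Z^5, C_1 ≅ Z^10, C_2 ≅ Z^5.

The boundary map ∂_1: C_1 → C_0 is given by ∂[p,q] = [q] − [p].
The 5×10 boundary matrix has rank 4 and Smith normal form diag(1,1,1,1).

The boundary map ∂_2: C_2 → C_1 sends each 2-simplex [p,q,r] to [q,r] − [p,r] + [p,q]. For instance
  ∂ace = ce − ae + ac,
  ∂ade = de − ae + ad.
As a 10×5 matrix over Z this has rank 5, with invariant factors (1,1,1,1,1).

From H_k ≅ ker(∂_k) / im(∂_{k+1}) we obtain:

  H_0: rank C_0 − rank ∂_1 = 5 − 4 = 1, and the invariant factors of ∂_1 are all 1, so H_0 ≅ Z.

H_0 ≅ Z.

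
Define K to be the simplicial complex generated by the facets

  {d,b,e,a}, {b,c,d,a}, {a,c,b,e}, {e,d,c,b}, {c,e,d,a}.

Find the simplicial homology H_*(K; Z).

Fix the vertex order a < b < c < d < e and write every simplex with vertices in increasing order. Then dim K = 3 and the simplices of K are:

  0-simplices (5): a, b, c, d, e
  1-simplices (10): ab, ac, ad, ae, bc, bd, be, cd, ce, de
  2-simplices (10): abc, abd, abe, acd, ace, ade, bcd, bce, bde, cde
  3-simplices (5): abcd, abce, abde, acde, bcde

Hence C_0 ≅ Z^5, C_1 ≅ Z^10, C_2 ≅ Z^10, C_3 ≅ Z^5.

Boundary ∂_1: C_1 → C_0 sends each edge [p,q] (with p < q) to q − p.
The 5×10 boundary matrix has rank 4 and Smith normal form diag(1,1,1,1).

Boundary ∂_2: C_2 → C_1 maps a triangle to the signed sum of its edges. For instance
  ∂bce = ce − be + bc,
  ∂abc = bc − ac + ab.
This gives a 10×10 integer matrix of rank 6; reducing to Smith normal form yields diagonal entries (1,1,1,1,1,1).

∂_3: C_3 → C_2 sends each 3-simplex σ to the alternating sum Σ_i (−1)^i (σ with its i-th vertex removed). For instance
  ∂acde = cde − ade + ace − acd,
  ∂abcd = bcd − acd + abd − abc.
This gives a 10×5 integer matrix of rank 4; reducing to Smith normal form yields diagonal entries (1,1,1,1).

Now H_k = ker ∂_k / im ∂_{k+1}, so:

  H_0: rank C_0 − rank ∂_1 = 5 − 4 = 1, and the invariant factors of ∂_1 are all 1, so H_0 ≅ Z.
  H_1: rank ker ∂_1 − rank ∂_2 = (10 − 4) − 6 = 0, and the invariant factors of ∂_2 are all 1, so H_1 ≅ 0.
  H_2: rank ker ∂_2 − rank ∂_3 = (10 − 6) − 4 = 0, and the invariant factors of ∂_3 are all 1, so H_2 ≅ 0.
  H_3: rank ker ∂_3 − rank ∂_4 = (5 − 4) − 0 = 1, and there is no ∂_4, so H_3 ≅ Z.

H_0 = Z,  H_1 = 0,  H_2 = 0,  H_3 = Z.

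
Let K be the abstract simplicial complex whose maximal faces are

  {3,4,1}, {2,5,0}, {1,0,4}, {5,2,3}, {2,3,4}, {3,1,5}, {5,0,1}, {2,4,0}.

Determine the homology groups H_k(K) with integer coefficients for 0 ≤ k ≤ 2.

We work with the vertex ordering 0 < 1 < 2 < 3 < 4 < 5. The simplices of K, each written with vertices in increasing order, are:

  0-simplices (6): [0], [1], [2], [3], [4], [5]
  1-simplices (12): [0,1], [0,2], [0,4], [0,5], [1,3], [1,4], [1,5], [2,3], [2,4], [2,5], [3,4], [3,5]
  2-simplices (8): [0,1,4], [0,1,5], [0,2,4], [0,2,5], [1,3,4], [1,3,5], [2,3,4], [2,3,5]

so the chain groups are C_0 ≅ Z^6, C_1 ≅ Z^12, C_2 ≅ Z^8.

∂_1: C_1 → C_0 maps an edge to its endpoints' difference, ∂[p,q] = q − p. For instance
  ∂[0,5] = [5] − [0].
As a 6×12 matrix over Z this has rank 5, with invariant factors (1,1,1,1,1).

∂_2: C_2 → C_1 maps a triangle to the signed sum of its edges. For instance
  ∂[0,2,5] = [2,5] − [0,5] + [0,2],
  ∂[0,1,5] = [1,5] − [0,5] + [0,1].
The resulting 12×8 matrix has rank 7, and its Smith normal form has invariant factors (1,1,1,1,1,1,1).

Now H_k = ker ∂_k / im ∂_{k+1}, so:

  H_0: rank C_0 − rank ∂_1 = 6 − 5 = 1, and the invariant factors of ∂_1 are all 1, so H_0 = Z.
  H_1: rank ker ∂_1 − rank ∂_2 = (12 − 5) − 7 = 0, and the invariant factors of ∂_2 are all 1, so H_1 = 0.
  H_2: rank ker ∂_2 − rank ∂_3 = (8 − 7) − 0 = 1, and there is no ∂_3, so H_2 = Z.

H_0 ≅ Z,  H_1 = 0,  H_2 ≅ Z.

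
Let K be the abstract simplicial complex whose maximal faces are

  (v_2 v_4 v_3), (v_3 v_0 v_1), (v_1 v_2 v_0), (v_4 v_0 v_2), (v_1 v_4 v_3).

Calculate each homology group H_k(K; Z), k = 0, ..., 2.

H_0 ≅ Z,  H_1 ≅ Z,  H_2 = 0.

Take the total order v_0 < v_1 < v_2 < v_3 < v_4 on the vertex set. Then K (dimension 2) consists of the simplices:

  0-simplices (5): [v_0], [v_1], [v_2], [v_3], [v_4]
  1-simplices (10): [v_0,v_1], [v_0,v_2], [v_0,v_3], [v_0,v_4], [v_1,v_2], [v_1,v_3], [v_1,v_4], [v_2,v_3], [v_2,v_4], [v_3,v_4]
  2-simplices (5): [v_0,v_1,v_2], [v_0,v_1,v_3], [v_0,v_2,v_4], [v_1,v_3,v_4], [v_2,v_3,v_4]

so the chain groups are C_0 ≅ Z^5, C_1 ≅ Z^10, C_2 ≅ Z^5.

The boundary map ∂_1: C_1 → C_0 maps an edge to its endpoints' difference, ∂[p,q] = q − p.
The 5×10 boundary matrix has rank 4 and Smith normal form diag(1,1,1,1).

Boundary ∂_2: C_2 → C_1 sends each 2-simplex [p,q,r] to [q,r] − [p,r] + [p,q]. For instance
  ∂[v_2,v_3,v_4] = [v_3,v_4] − [v_2,v_4] + [v_2,v_3],
  ∂[v_1,v_3,v_4] = [v_3,v_4] − [v_1,v_4] + [v_1,v_3].
This gives a 10×5 integer matrix of rank 5; reducing to Smith normal form yields diagonal entries (1,1,1,1,1).

Computing H_k = (kernel of ∂_k) / (image of ∂_{k+1}):

  H_0: rank C_0 − rank ∂_1 = 5 − 4 = 1, and the invariant factors of ∂_1 are all 1, so H_0 ≅ Z.
  H_1: rank ker ∂_1 − rank ∂_2 = (10 − 4) − 5 = 1, and the invariant factors of ∂_2 are all 1, so H_1 ≅ Z.
  H_2: rank ker ∂_2 − rank ∂_3 = (5 − 5) − 0 = 0, and there is no ∂_3, so H_2 ≅ 0.

As a check, the Euler characteristic is 5 − 10 + 5 = 0, which agrees with 1 − 1 + 0 = 0.
(K is a triangulation of the Möbius band.)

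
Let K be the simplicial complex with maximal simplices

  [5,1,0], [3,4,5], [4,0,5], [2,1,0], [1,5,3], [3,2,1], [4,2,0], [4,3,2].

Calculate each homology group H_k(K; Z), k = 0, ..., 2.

Take the total order 0 < 1 < 2 < 3 < 4 < 5 on the vertex set. Then K (dimension 2) consists of the simplices:

  0-simplices (6): [0], [1], [2], [3], [4], [5]
  1-simplices (12): [0,1], [0,2], [0,4], [0,5], [1,2], [1,3], [1,5], [2,3], [2,4], [3,4], [3,5], [4,5]
  2-simplices (8): [0,1,2], [0,1,5], [0,2,4], [0,4,5], [1,2,3], [1,3,5], [2,3,4], [3,4,5]

so the chain groups are C_0 ≅ Z^6, C_1 ≅ Z^12, C_2 ≅ Z^8.

Boundary ∂_1: C_1 → C_0 sends each edge [p,q] (with p < q) to q − p.
This gives a 6×12 integer matrix of rank 5; reducing to Smith normal form yields diagonal entries (1,1,1,1,1).

Boundary ∂_2: C_2 → C_1 maps a triangle to the signed sum of its edges. For instance
  ∂[2,3,4] = [3,4] − [2,4] + [2,3],
  ∂[0,1,2] = [1,2] − [0,2] + [0,1].
The resulting 12×8 matrix has rank 7, and its Smith normal form has invariant factors (1,1,1,1,1,1,1).

Reading off H_k = ker ∂_k / im ∂_{k+1}:

  H_0: rank C_0 − rank ∂_1 = 6 − 5 = 1, and the invariant factors of ∂_1 are all 1, so H_0 = Z.
  H_1: rank ker ∂_1 − rank ∂_2 = (12 − 5) − 7 = 0, and the invariant factors of ∂_2 are all 1, so H_1 = 0.
  H_2: rank ker ∂_2 − rank ∂_3 = (8 − 7) − 0 = 1, and there is no ∂_3, so H_2 = Z.

H_0 ≅ Z,  H_1 = 0,  H_2 ≅ Z.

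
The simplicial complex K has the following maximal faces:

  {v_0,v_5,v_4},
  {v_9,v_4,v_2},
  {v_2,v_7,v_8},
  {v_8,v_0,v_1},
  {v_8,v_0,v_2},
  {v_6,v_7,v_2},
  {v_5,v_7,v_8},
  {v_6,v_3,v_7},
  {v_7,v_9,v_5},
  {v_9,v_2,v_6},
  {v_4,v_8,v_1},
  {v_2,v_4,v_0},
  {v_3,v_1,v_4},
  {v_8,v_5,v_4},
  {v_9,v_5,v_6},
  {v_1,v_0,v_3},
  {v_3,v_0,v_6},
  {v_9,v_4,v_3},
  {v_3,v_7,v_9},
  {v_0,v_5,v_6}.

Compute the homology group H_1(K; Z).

H_1 = Z ⊕ Z_2.

Take the total order v_0 < v_1 < v_2 < v_3 < v_4 < v_5 < v_6 < v_7 < v_8 < v_9 on the vertex set. Then K (dimension 2) consists of the simplices:

  0-simplices (10): [v_0], [v_1], [v_2], [v_3], [v_4], [v_5], [v_6], [v_7], [v_8], [v_9]
  1-simplices (30): (30 of them)
  2-simplices (20): (20 of them)

Hence C_0 ≅ Z^10, C_1 ≅ Z^30, C_2 ≅ Z^20.

Boundary ∂_1: C_1 → C_0 sends each edge [p,q] (with p < q) to q − p.
The 10×30 boundary matrix has rank 9 and Smith normal form diag(1,1,1,1,1,1,1,1,1).

∂_2: C_2 → C_1 sends each 2-simplex [p,q,r] to [q,r] − [p,r] + [p,q]. For instance
  ∂[v_0,v_3,v_6] = [v_3,v_6] − [v_0,v_6] + [v_0,v_3],
  ∂[v_5,v_7,v_8] = [v_7,v_8] − [v_5,v_8] + [v_5,v_7].
The resulting 30×20 matrix has rank 20, and its Smith normal form has invariant factors (1,1,1,1,1,1,1,1,1,1,1,1,1,1,1,1,1,1,1,2).

Reading off H_k = ker ∂_k / im ∂_{k+1}:

  H_1: rank ker ∂_1 − rank ∂_2 = (30 − 9) − 20 = 1, and ∂_2 has invariant factor 2 > 1, so H_1 = Z ⊕ Z_2.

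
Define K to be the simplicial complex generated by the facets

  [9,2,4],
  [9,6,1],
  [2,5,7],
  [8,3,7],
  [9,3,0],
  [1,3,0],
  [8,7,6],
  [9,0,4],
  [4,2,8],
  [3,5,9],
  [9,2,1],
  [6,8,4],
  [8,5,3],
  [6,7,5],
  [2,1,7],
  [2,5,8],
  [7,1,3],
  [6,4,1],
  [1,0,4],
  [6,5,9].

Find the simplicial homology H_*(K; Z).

Order the vertices as 0 < 1 < 2 < 3 < 4 < 5 < 6 < 7 < 8 < 9. Listing each simplex with vertices in this order, K has dimension 2 with simplices:

  0-simplices (10): [0], [1], [2], [3], [4], [5], [6], [7], [8], [9]
  1-simplices (30): (30 of them)
  2-simplices (20): (20 of them)

so the chain groups are C_0 ≅ Z^10, C_1 ≅ Z^30, C_2 ≅ Z^20.

∂_1: C_1 → C_0 is given by ∂[p,q] = [q] − [p].
The 10×30 boundary matrix has rank 9 and Smith normal form diag(1,1,1,1,1,1,1,1,1).

∂_2: C_2 → C_1 maps a triangle to the signed sum of its edges. For instance
  ∂[0,1,3] = [1,3] − [0,3] + [0,1],
  ∂[1,2,7] = [2,7] − [1,7] + [1,2].
The 30×20 boundary matrix has rank 20 and Smith normal form diag(1,1,1,1,1,1,1,1,1,1,1,1,1,1,1,1,1,1,1,2).

Now H_k = ker ∂_k / im ∂_{k+1}, so:

  H_0: rank C_0 − rank ∂_1 = 10 − 9 = 1, and the invariant factors of ∂_1 are all 1, so H_0 ≅ Z.
  H_1: rank ker ∂_1 − rank ∂_2 = (30 − 9) − 20 = 1, and ∂_2 has invariant factor 2 > 1, so H_1 ≅ Z ⊕ Z/2.
  H_2: rank ker ∂_2 − rank ∂_3 = (20 − 20) − 0 = 0, and there is no ∂_3, so H_2 ≅ 0.

As a check, the Euler characteristic is 10 − 30 + 20 = 0, which agrees with 1 − 1 + 0 = 0.
(K is a triangulation of the Klein bottle.)

H_0 = Z,  H_1 = Z ⊕ Z/2,  H_2 = 0.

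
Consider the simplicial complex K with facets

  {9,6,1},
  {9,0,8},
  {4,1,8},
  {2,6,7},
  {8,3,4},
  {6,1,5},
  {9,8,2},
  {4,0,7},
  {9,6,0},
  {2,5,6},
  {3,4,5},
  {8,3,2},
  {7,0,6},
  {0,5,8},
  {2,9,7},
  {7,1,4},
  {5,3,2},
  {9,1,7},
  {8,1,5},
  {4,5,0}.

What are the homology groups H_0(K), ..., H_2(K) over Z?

K has 10 vertices, 30 edges, 20 triangles.
rank ∂_0 = 0, rank ∂_1 = 9 ⇒ b_0 = 10 − 0 − 9 = 1; all invariant factors of ∂_1 are 1 so no torsion. So H_0 ≅ Z.
rank ∂_1 = 9, rank ∂_2 = 20 ⇒ b_1 = 30 − 9 − 20 = 1; ∂_2 has invariant factor(s) [2] giving torsion. So H_1 ≅ Z ⊕ Z_2.
rank ∂_2 = 20, rank ∂_3 = 0 ⇒ b_2 = 20 − 20 − 0 = 0. So H_2 ≅ 0.

H_0 = Z,  H_1 = Z ⊕ Z_2,  H_2 = 0.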